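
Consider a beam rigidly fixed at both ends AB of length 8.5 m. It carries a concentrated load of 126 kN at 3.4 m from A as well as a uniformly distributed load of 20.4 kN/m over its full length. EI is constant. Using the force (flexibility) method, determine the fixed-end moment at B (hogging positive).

Release both end moments; the primary structure is a simply-supported span AB with redundants M_A and M_B.
On the primary (simply-supported) span, the end slopes from the loading are:
  at A: point load 126 at a = 3.4: Pab(L + b)/(6LEI) = 582.6/EI
  at B: point load 126 at a = 3.4: Pab(L + a)/(6LEI) = 509.8/EI
  at A: UDL 20.4: wL³/(24EI) = 522/EI
  at B: UDL 20.4: wL³/(24EI) = 522/EI
  θ_A0 = 1105/EI,  θ_B0 = 1032/EI
Flexibility coefficients: a unit moment at one end gives L/(3EI) there and L/(6EI) at the far end, so f₁₁ = f₂₂ = 2.833/EI and f₁₂ = f₂₁ = 1.417/EI.
Compatibility — zero rotation at each built-in end:
  2.833 M_A + 1.417 M_B = 1105
  1.417 M_A + 2.833 M_B = 1032
Solving the pair gives M_A = 277 kN·m and M_B = 225.6 kN·m (hogging).

M_B = 225.6 kN·m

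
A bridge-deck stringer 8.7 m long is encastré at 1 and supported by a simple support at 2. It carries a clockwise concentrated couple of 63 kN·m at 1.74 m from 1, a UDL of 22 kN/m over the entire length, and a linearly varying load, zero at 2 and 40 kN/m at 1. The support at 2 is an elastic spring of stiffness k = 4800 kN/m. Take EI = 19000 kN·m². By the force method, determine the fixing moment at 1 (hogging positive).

M_1 = 456 kN·m

Release the roller at 2. Primary structure: cantilever fixed at 1.
Free-end deflection of the primary structure under the applied loading (downward +):
  clockwise couple 63 at a = 1.74: M₀a(2L − a)/(2EI) = 858.3/EI
  UDL 22: wL⁴/(8EI) = 15755/EI
  triangular load, peak 40 at the fixed end: w₀L⁴/(30EI) = 7639/EI
  δ_0 = 24252/EI
Tip deflection under a unit load at 2: L³/(3EI) = 219.5/EI.
With EI = 19000 kN·m²: δ_0 = 1.2764 m and δ_{22} = 0.011553 m/kN.
Compatibility — the spring shortens by R_2/k under the reaction it provides: δ_0 − R_2·δ_{22} = R_2/k. With 1/k = 0.000208 m/kN, R_2 = δ_0 / (δ_{22} + 1/k) = 1.2764 / (0.011553 + 0.000208) = 108.5 kN.
Moment equilibrium about 1: M_1 = Σ(load moments about 1) − R_2·L = 1400 − 108.5×8.7 = 456 kN·m.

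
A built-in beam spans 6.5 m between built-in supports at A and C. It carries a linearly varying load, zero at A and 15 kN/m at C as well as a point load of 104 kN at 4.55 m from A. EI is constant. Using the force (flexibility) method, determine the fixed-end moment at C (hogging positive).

Take the two fixed-end moments M_A, M_C as redundants; the released structure is the simple span AC.
End rotations of the released simple span under the applied load (×1/EI):
  at A: triangular load, peak 15: 7w₀L³/(360EI) = 80.1/EI
  at C: triangular load, peak 15: w₀L³/(45EI) = 91.54/EI
  at A: point load 104 at a = 4.55: Pab(L + b)/(6LEI) = 199.9/EI
  at C: point load 104 at a = 4.55: Pab(L + a)/(6LEI) = 261.4/EI
  θ_A0 = 280/EI,  θ_C0 = 353/EI
Flexibility coefficients: a unit moment at one end gives L/(3EI) there and L/(6EI) at the far end, so f₁₁ = f₂₂ = 2.167/EI and f₁₂ = f₂₁ = 1.083/EI.
Compatibility — zero rotation at each built-in end:
  2.167 M_A + 1.083 M_C = 280
  1.083 M_A + 2.167 M_C = 353
Solving the pair gives M_A = 63.71 kN·m and M_C = 131.1 kN·m (hogging).

M_C = 131.1 kN·m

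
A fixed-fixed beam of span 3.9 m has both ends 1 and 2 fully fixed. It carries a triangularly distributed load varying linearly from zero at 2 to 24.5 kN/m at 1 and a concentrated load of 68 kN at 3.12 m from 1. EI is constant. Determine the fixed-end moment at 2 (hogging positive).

M_2 = 46.37 kN·m

Take the two fixed-end moments M_1, M_2 as redundants; the released structure is the simple span 12.
Simple-span end rotations at 1 and 2 under the given loads:
  at 1: triangular load, peak 24.5: w₀L³/(45EI) = 32.3/EI
  at 2: triangular load, peak 24.5: 7w₀L³/(360EI) = 28.26/EI
  at 1: point load 68 at a = 3.12: Pab(L + b)/(6LEI) = 33.1/EI
  at 2: point load 68 at a = 3.12: Pab(L + a)/(6LEI) = 49.65/EI
  θ_10 = 65.39/EI,  θ_20 = 77.9/EI
Flexibility coefficients: a unit moment at one end gives L/(3EI) there and L/(6EI) at the far end, so f₁₁ = f₂₂ = 1.3/EI and f₁₂ = f₂₁ = 0.65/EI.
Compatibility — zero rotation at each built-in end:
  1.3 M_1 + 0.65 M_2 = 65.39
  0.65 M_1 + 1.3 M_2 = 77.9
Solving the pair gives M_1 = 27.12 kN·m and M_2 = 46.37 kN·m (hogging).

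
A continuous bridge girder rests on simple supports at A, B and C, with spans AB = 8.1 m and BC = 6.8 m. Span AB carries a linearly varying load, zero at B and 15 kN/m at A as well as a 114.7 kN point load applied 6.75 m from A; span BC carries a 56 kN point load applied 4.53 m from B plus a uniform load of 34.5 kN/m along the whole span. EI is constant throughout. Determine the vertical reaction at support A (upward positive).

Insert a hinge at B; M_B is the redundant, and each span becomes simply supported.
End slopes at the hinge B, treating each span as simply supported:
  span AB: triangular load, peak 15: 7w₀L³/(360EI) = 155/EI
  span AB: point load 114.7 at a = 6.75: Pab(L + a)/(6LEI) = 319.4/EI
  span BC: point load 56 at a = 4.53: Pab(L + b)/(6LEI) = 128/EI
  span BC: UDL 34.5: wL³/(24EI) = 452/EI
  relative rotation θ_0 = (474.4 + 580)/EI = 1054/EI
A unit hogging moment at B produces rotation L₁/(3EI) + L₂/(3EI) = 4.967/EI.
Compatibility: M_B·(L₁+L₂)/(3EI) = θ_0, giving M_B = 212.3 kN·m (hogging).
Span AB, ΣM about A with M_B applied at B: R_B^{AB}·8.1 = 938.2 + 212.3, so R_B^{AB} = 142 kN and R_A = 175.4 − 142 = 33.41 kN.

R_A = 33.41 kN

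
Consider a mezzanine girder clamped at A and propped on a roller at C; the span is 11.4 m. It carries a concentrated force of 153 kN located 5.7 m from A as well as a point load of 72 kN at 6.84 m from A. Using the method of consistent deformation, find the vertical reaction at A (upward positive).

Choose R_C as the redundant. The primary structure is the cantilever fixed at A.
Primary-structure tip deflection at C by superposition:
  point load 153 at a = 5.7: Pa²(3L − a)/(6EI) = 23612/EI
  point load 72 at a = 6.84: Pa²(3L − a)/(6EI) = 15361/EI
  δ_0 = 38973/EI
Tip deflection under a unit load at C: L³/(3EI) = 493.8/EI.
Compatibility at C: δ_0 − R_C·δ_{CC} = 0, so R_C = 38973/493.8 = 78.92 kN.
Vertical equilibrium: R_A = ΣP − R_C = 225 − 78.92 = 146.1 kN.

R_A = 146.1 kN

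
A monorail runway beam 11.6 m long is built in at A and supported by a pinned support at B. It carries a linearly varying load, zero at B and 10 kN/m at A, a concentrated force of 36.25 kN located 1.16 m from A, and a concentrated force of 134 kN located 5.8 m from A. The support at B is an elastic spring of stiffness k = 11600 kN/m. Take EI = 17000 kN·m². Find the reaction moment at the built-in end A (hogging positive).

Take the reaction at B as the redundant and release it; the primary structure is a cantilever fixed at A.
Primary-structure tip deflection at B by superposition:
  triangular load, peak 10 at the fixed end: w₀L⁴/(30EI) = 6035/EI
  point load 36.25 at a = 1.16: Pa²(3L − a)/(6EI) = 273.5/EI
  point load 134 at a = 5.8: Pa²(3L − a)/(6EI) = 21788/EI
  δ_0 = 28096/EI
Flexibility coefficient — unit upward force at B: δ_{BB} = L³/(3EI) = 520.3/EI.
With EI = 17000 kN·m²: δ_0 = 1.6527 m and δ_{BB} = 0.030606 m/kN.
Compatibility — the spring shortens by R_B/k under the reaction it provides: δ_0 − R_B·δ_{BB} = R_B/k. With 1/k = 0.000086 m/kN, R_B = δ_0 / (δ_{BB} + 1/k) = 1.6527 / (0.030606 + 0.000086) = 53.85 kN.
Moment equilibrium about A: M_A = Σ(load moments about A) − R_B·L = 1044 − 53.85×11.6 = 418.9 kN·m.

M_A = 418.9 kN·m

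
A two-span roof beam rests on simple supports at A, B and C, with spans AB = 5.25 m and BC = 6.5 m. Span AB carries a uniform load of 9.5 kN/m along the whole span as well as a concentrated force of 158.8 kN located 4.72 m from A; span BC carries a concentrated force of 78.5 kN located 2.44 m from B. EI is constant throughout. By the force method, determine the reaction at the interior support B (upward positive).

Insert a hinge at B; M_B is the redundant, and each span becomes simply supported.
End slopes at the hinge B, treating each span as simply supported:
  span AB: UDL 9.5: wL³/(24EI) = 57.28/EI
  span AB: point load 158.8 at a = 4.72: Pab(L + a)/(6LEI) = 125.7/EI
  span BC: point load 78.5 at a = 2.44: Pab(L + b)/(6LEI) = 210.6/EI
  relative rotation θ_0 = (183 + 210.6)/EI = 393.6/EI
A unit hogging moment at B produces rotation L₁/(3EI) + L₂/(3EI) = 3.917/EI.
Slope continuity at B: θ_0 = M_B·3.917/EI, so M_B = 393.6/3.917 = 100.5 kN·m (hogging).
Span AB, ΣM about A with M_B applied at B: R_B^{AB}·5.25 = 880.5 + 100.5, so R_B^{AB} = 186.8 kN and R_A = 208.7 − 186.8 = 21.83 kN.
Span BC, ΣM about C: R_B^{BC}·6.5 = 318.7 + 100.5, so R_B^{BC} = 64.49 kN and R_C = 78.5 − 64.49 = 14.01 kN.
R_B = 186.8 + 64.49 = 251.3 kN.

R_B = 251.3 kN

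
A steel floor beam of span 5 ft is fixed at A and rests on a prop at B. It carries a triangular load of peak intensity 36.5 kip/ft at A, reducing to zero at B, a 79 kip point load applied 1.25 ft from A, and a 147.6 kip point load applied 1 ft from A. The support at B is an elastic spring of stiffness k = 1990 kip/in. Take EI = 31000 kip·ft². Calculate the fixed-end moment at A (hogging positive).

M_A = 236.9 kip·ft

Remove the prop at B; the released (primary) structure is a cantilever built in at A.
Primary-structure tip deflection at B by superposition:
  triangular load, peak 36.5 at the fixed end: w₀L⁴/(30EI) = 760.4/EI
  point load 79 at a = 1.25: Pa²(3L − a)/(6EI) = 282.9/EI
  point load 147.6 at a = 1: Pa²(3L − a)/(6EI) = 344.4/EI
  δ_0 = 1388/EI
Tip deflection under a unit load at B: L³/(3EI) = 41.67/EI.
With EI = 31000 kip·ft²: δ_0 = 0.044764 ft and δ_{BB} = 0.001344 ft/kip.
Compatibility — the spring shortens by R_B/k under the reaction it provides: δ_0 − R_B·δ_{BB} = R_B/k. With 1/k = 1/(1990×12) ft/kip = 0.000042 ft/kip, R_B = δ_0 / (δ_{BB} + 1/k) = 0.044764 / (0.001344 + 0.000042) = 32.3 kip.
Moment equilibrium about A: M_A = Σ(load moments about A) − R_B·L = 398.4 − 32.3×5 = 236.9 kip·ft.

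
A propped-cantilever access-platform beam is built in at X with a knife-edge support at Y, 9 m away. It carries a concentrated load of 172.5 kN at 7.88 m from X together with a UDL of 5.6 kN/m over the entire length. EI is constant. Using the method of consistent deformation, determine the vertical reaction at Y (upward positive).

Take the reaction at Y as the redundant and release it; the primary structure is a cantilever fixed at X.
Free-end deflection of the primary structure under the applied loading (downward +):
  point load 172.5 at a = 7.88: Pa²(3L − a)/(6EI) = 34133/EI
  UDL 5.6: wL⁴/(8EI) = 4593/EI
  δ_0 = 38726/EI
Flexibility coefficient — unit upward force at Y: δ_{YY} = L³/(3EI) = 243/EI.
Compatibility at Y: δ_0 − R_Y·δ_{YY} = 0, so R_Y = 38726/243 = 159.4 kN.

R_Y = 159.4 kN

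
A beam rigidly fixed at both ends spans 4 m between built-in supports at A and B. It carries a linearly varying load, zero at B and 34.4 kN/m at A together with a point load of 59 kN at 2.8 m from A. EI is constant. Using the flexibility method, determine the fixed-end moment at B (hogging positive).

M_B = 53.04 kN·m

Take the two fixed-end moments M_A, M_B as redundants; the released structure is the simple span AB.
End rotations of the released simple span under the applied load (×1/EI):
  at A: triangular load, peak 34.4: w₀L³/(45EI) = 48.92/EI
  at B: triangular load, peak 34.4: 7w₀L³/(360EI) = 42.81/EI
  at A: point load 59 at a = 2.8: Pab(L + b)/(6LEI) = 42.95/EI
  at B: point load 59 at a = 2.8: Pab(L + a)/(6LEI) = 56.17/EI
  θ_A0 = 91.88/EI,  θ_B0 = 98.98/EI
Flexibility coefficients: a unit moment at one end gives L/(3EI) there and L/(6EI) at the far end, so f₁₁ = f₂₂ = 1.333/EI and f₁₂ = f₂₁ = 0.6667/EI.
Compatibility — zero rotation at each built-in end:
  1.333 M_A + 0.6667 M_B = 91.88
  0.6667 M_A + 1.333 M_B = 98.98
Solving the pair gives M_A = 42.39 kN·m and M_B = 53.04 kN·m (hogging).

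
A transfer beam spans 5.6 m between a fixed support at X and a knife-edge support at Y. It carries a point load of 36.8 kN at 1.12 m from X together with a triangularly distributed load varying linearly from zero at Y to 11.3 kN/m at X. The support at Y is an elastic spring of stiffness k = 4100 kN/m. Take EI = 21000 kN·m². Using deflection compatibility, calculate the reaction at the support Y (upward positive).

R_Y = 7.714 kN

Take the reaction at Y as the redundant and release it; the primary structure is a cantilever fixed at X.
Downward deflection at the released point Y due to the loads:
  point load 36.8 at a = 1.12: Pa²(3L − a)/(6EI) = 120.6/EI
  triangular load, peak 11.3 at the fixed end: w₀L⁴/(30EI) = 370.4/EI
  δ_0 = 491.1/EI
Flexibility coefficient — unit upward force at Y: δ_{YY} = L³/(3EI) = 58.54/EI.
With EI = 21000 kN·m²: δ_0 = 0.023384 m and δ_{YY} = 0.002788 m/kN.
Compatibility — the spring shortens by R_Y/k under the reaction it provides: δ_0 − R_Y·δ_{YY} = R_Y/k. With 1/k = 0.000244 m/kN, R_Y = δ_0 / (δ_{YY} + 1/k) = 0.023384 / (0.002788 + 0.000244) = 7.714 kN.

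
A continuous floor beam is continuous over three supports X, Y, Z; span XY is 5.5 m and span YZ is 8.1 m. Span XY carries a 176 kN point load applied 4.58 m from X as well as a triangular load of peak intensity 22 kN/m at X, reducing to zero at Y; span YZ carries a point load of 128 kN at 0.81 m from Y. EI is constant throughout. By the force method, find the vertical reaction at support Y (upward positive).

Insert a hinge at Y; M_Y is the redundant, and each span becomes simply supported.
End slopes at the hinge Y, treating each span as simply supported:
  span XY: point load 176 at a = 4.58: Pab(L + a)/(6LEI) = 226.5/EI
  span XY: triangular load, peak 22: 7w₀L³/(360EI) = 71.17/EI
  span YZ: point load 128 at a = 0.81: Pab(L + b)/(6LEI) = 239.3/EI
  relative rotation θ_0 = (297.7 + 239.3)/EI = 537/EI
A unit hogging moment at Y produces rotation L₁/(3EI) + L₂/(3EI) = 4.533/EI.
Compatibility: M_Y·(L₁+L₂)/(3EI) = θ_0, giving M_Y = 118.5 kN·m (hogging).
Span XY, ΣM about X with M_Y applied at Y: R_Y^{XY}·5.5 = 917 + 118.5, so R_Y^{XY} = 188.3 kN and R_X = 236.5 − 188.3 = 48.23 kN.
Span YZ, ΣM about Z: R_Y^{YZ}·8.1 = 933.1 + 118.5, so R_Y^{YZ} = 129.8 kN and R_Z = 128 − 129.8 = -1.825 kN.
R_Y = 188.3 + 129.8 = 318.1 kN.

R_Y = 318.1 kN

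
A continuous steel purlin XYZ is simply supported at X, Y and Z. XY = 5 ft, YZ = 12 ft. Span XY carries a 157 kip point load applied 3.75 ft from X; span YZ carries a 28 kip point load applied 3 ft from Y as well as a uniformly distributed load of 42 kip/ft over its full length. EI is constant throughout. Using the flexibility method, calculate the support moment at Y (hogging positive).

Insert a hinge at Y; M_Y is the redundant, and each span becomes simply supported.
Discontinuity in slope at Y on the released structure — sum the simple-span end rotations:
  span XY: point load 157 at a = 3.75: Pab(L + a)/(6LEI) = 214.6/EI
  span YZ: point load 28 at a = 3: Pab(L + b)/(6LEI) = 220.5/EI
  span YZ: UDL 42: wL³/(24EI) = 3024/EI
  relative rotation θ_0 = (214.6 + 3244)/EI = 3459/EI
A unit hogging moment at Y produces rotation L₁/(3EI) + L₂/(3EI) = 5.667/EI.
Slope continuity at Y: θ_0 = M_Y·5.667/EI, so M_Y = 3459/5.667 = 610.4 kip·ft (hogging).

M_Y = 610.4 kip·ft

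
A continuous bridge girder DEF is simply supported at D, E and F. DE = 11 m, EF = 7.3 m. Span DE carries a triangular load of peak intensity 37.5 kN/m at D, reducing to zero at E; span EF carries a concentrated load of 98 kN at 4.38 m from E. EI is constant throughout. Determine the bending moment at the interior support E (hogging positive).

Release continuity at E by inserting a hinge; the redundant is the internal moment M_E. The primary structure is two simply-supported spans DE and EF.
Discontinuity in slope at E on the released structure — sum the simple-span end rotations:
  span DE: triangular load, peak 37.5: 7w₀L³/(360EI) = 970.5/EI
  span EF: point load 98 at a = 4.38: Pab(L + b)/(6LEI) = 292.5/EI
  relative rotation θ_0 = (970.5 + 292.5)/EI = 1263/EI
A unit hogging moment at E produces rotation L₁/(3EI) + L₂/(3EI) = 6.1/EI.
Slope continuity at E: θ_0 = M_E·6.1/EI, so M_E = 1263/6.1 = 207 kN·m (hogging).

M_E = 207 kN·m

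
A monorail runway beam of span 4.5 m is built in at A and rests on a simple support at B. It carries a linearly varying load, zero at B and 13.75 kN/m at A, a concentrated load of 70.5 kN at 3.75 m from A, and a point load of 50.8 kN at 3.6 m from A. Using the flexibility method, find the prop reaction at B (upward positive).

R_B = 94.99 kN

Remove the prop at B; the released (primary) structure is a cantilever built in at A.
Primary-structure tip deflection at B by superposition:
  triangular load, peak 13.75 at the fixed end: w₀L⁴/(30EI) = 187.9/EI
  point load 70.5 at a = 3.75: Pa²(3L − a)/(6EI) = 1611/EI
  point load 50.8 at a = 3.6: Pa²(3L − a)/(6EI) = 1086/EI
  δ_0 = 2885/EI
Tip deflection under a unit load at B: L³/(3EI) = 30.38/EI.
Compatibility at B: δ_0 − R_B·δ_{BB} = 0, so R_B = 2885/30.38 = 94.99 kN.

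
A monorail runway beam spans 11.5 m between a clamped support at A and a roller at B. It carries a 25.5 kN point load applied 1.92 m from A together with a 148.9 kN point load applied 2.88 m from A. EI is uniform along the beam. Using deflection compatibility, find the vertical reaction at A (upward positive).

Remove the prop at B; the released (primary) structure is a cantilever built in at A.
Downward deflection at the released point B due to the loads:
  point load 25.5 at a = 1.92: Pa²(3L − a)/(6EI) = 510.4/EI
  point load 148.9 at a = 2.88: Pa²(3L − a)/(6EI) = 6509/EI
  δ_0 = 7019/EI
Flexibility coefficient — unit upward force at B: δ_{BB} = L³/(3EI) = 507/EI.
Compatibility at B: δ_0 − R_B·δ_{BB} = 0, so R_B = 7019/507 = 13.85 kN.
Vertical equilibrium: R_A = ΣP − R_B = 174.4 − 13.85 = 160.6 kN.

R_A = 160.6 kN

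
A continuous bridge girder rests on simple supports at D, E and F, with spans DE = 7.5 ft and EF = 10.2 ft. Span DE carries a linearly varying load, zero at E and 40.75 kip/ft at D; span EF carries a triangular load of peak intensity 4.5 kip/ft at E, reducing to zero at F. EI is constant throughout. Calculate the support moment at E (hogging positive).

M_E = 74.64 kip·ft

Take M_E as the redundant. Released structure: two simple spans DE and EF with a hinge at E.
Rotations at E on the released spans (each span's end-slope, ×1/EI):
  span DE: triangular load, peak 40.75: 7w₀L³/(360EI) = 334.3/EI
  span EF: triangular load, peak 4.5: w₀L³/(45EI) = 106.1/EI
  relative rotation θ_0 = (334.3 + 106.1)/EI = 440.4/EI
A unit hogging moment at E produces rotation L₁/(3EI) + L₂/(3EI) = 5.9/EI.
Slope continuity at E: θ_0 = M_E·5.9/EI, so M_E = 440.4/5.9 = 74.64 kip·ft (hogging).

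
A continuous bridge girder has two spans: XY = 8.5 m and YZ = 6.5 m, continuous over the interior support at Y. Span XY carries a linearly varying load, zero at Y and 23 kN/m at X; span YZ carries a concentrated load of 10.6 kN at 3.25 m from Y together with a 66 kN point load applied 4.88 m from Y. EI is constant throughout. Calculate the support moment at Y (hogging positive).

Take M_Y as the redundant. Released structure: two simple spans XY and YZ with a hinge at Y.
Rotations at Y on the released spans (each span's end-slope, ×1/EI):
  span XY: triangular load, peak 23: 7w₀L³/(360EI) = 274.7/EI
  span YZ: point load 10.6 at a = 3.25: Pab(L + b)/(6LEI) = 27.99/EI
  span YZ: point load 66 at a = 4.88: Pab(L + b)/(6LEI) = 108.6/EI
  relative rotation θ_0 = (274.7 + 136.6)/EI = 411.3/EI
A unit hogging moment at Y produces rotation L₁/(3EI) + L₂/(3EI) = 5/EI.
Slope continuity at Y: θ_0 = M_Y·5/EI, so M_Y = 411.3/5 = 82.26 kN·m (hogging).

M_Y = 82.26 kN·m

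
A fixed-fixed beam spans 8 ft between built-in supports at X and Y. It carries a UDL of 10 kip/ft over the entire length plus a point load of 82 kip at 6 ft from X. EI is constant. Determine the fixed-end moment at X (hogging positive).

M_X = 84.08 kip·ft

Release both end moments; the primary structure is a simply-supported span XY with redundants M_X and M_Y.
Simple-span end rotations at X and Y under the given loads:
  at X: UDL 10: wL³/(24EI) = 213.3/EI
  at Y: UDL 10: wL³/(24EI) = 213.3/EI
  at X: point load 82 at a = 6: Pab(L + b)/(6LEI) = 205/EI
  at Y: point load 82 at a = 6: Pab(L + a)/(6LEI) = 287/EI
  θ_X0 = 418.3/EI,  θ_Y0 = 500.3/EI
Flexibility coefficients: a unit moment at one end gives L/(3EI) there and L/(6EI) at the far end, so f₁₁ = f₂₂ = 2.667/EI and f₁₂ = f₂₁ = 1.333/EI.
Compatibility — zero rotation at each built-in end:
  2.667 M_X + 1.333 M_Y = 418.3
  1.333 M_X + 2.667 M_Y = 500.3
Solving the pair gives M_X = 84.08 kip·ft and M_Y = 145.6 kip·ft (hogging).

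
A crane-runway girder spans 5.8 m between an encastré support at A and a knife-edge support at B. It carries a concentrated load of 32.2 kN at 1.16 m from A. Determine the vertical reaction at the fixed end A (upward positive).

R_A = 30.4 kN

Remove the prop at B; the released (primary) structure is a cantilever built in at A.
Deflection at B on the released cantilever, summing each load's contribution:
  point load 32.2 at a = 1.16: Pa²(3L − a)/(6EI) = 117.3/EI
Tip deflection under a unit load at B: L³/(3EI) = 65.04/EI.
The prop prevents deflection at B: R_B = δ_0/δ_{BB} = 117.3/65.04 = 1.803 kN.
Vertical equilibrium: R_A = ΣP − R_B = 32.2 − 1.803 = 30.4 kN.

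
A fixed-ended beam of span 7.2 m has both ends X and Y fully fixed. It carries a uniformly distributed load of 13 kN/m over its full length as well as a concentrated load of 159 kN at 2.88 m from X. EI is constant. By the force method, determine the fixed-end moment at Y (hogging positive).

M_Y = 166.1 kN·m

Take the two fixed-end moments M_X, M_Y as redundants; the released structure is the simple span XY.
End rotations of the released simple span under the applied load (×1/EI):
  at X: UDL 13: wL³/(24EI) = 202.2/EI
  at Y: UDL 13: wL³/(24EI) = 202.2/EI
  at X: point load 159 at a = 2.88: Pab(L + b)/(6LEI) = 527.5/EI
  at Y: point load 159 at a = 2.88: Pab(L + a)/(6LEI) = 461.6/EI
  θ_X0 = 729.7/EI,  θ_Y0 = 663.8/EI
Flexibility coefficients: a unit moment at one end gives L/(3EI) there and L/(6EI) at the far end, so f₁₁ = f₂₂ = 2.4/EI and f₁₂ = f₂₁ = 1.2/EI.
Compatibility — zero rotation at each built-in end:
  2.4 M_X + 1.2 M_Y = 729.7
  1.2 M_X + 2.4 M_Y = 663.8
Solving the pair gives M_X = 221 kN·m and M_Y = 166.1 kN·m (hogging).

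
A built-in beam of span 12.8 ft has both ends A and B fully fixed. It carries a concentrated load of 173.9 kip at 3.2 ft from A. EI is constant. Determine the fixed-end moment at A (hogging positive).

M_A = 313 kip·ft

Take the two fixed-end moments M_A, M_B as redundants; the released structure is the simple span AB.
Simple-span end rotations at A and B under the given loads:
  at A: point load 173.9 at a = 3.2: Pab(L + b)/(6LEI) = 1558/EI
  at B: point load 173.9 at a = 3.2: Pab(L + a)/(6LEI) = 1113/EI
  θ_A0 = 1558/EI,  θ_B0 = 1113/EI
Flexibility coefficients: a unit moment at one end gives L/(3EI) there and L/(6EI) at the far end, so f₁₁ = f₂₂ = 4.267/EI and f₁₂ = f₂₁ = 2.133/EI.
Compatibility — zero rotation at each built-in end:
  4.267 M_A + 2.133 M_B = 1558
  2.133 M_A + 4.267 M_B = 1113
Solving the pair gives M_A = 313 kip·ft and M_B = 104.3 kip·ft (hogging).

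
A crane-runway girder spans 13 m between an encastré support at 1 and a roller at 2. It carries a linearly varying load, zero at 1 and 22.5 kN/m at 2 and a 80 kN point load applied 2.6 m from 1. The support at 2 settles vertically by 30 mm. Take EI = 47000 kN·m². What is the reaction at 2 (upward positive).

R_2 = 82.99 kN

Remove the prop at 2; the released (primary) structure is a cantilever built in at 1.
Primary-structure tip deflection at 2 by superposition:
  triangular load, peak 22.5 at the free end: 11w₀L⁴/(120EI) = 58907/EI
  point load 80 at a = 2.6: Pa²(3L − a)/(6EI) = 3281/EI
  δ_0 = 62188/EI
Tip deflection under a unit load at 2: L³/(3EI) = 732.3/EI.
With EI = 47000 kN·m²: δ_0 = 1.3231 m and δ_{22} = 0.015582 m/kN.
Compatibility — the beam at 2 must follow the support down by 0.03 m: δ_0 − R_2·δ_{22} = 0.03, so R_2 = (1.3231 − 0.03)/0.015582 = 82.99 kN.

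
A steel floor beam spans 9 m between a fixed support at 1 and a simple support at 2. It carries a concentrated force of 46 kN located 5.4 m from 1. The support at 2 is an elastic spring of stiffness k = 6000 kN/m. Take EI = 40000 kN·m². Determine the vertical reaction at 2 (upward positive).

Remove the prop at 2; the released (primary) structure is a cantilever built in at 1.
Free-end deflection of the primary structure under the applied loading (downward +):
  point load 46 at a = 5.4: Pa²(3L − a)/(6EI) = 4829/EI
Tip deflection under a unit load at 2: L³/(3EI) = 243/EI.
With EI = 40000 kN·m²: δ_0 = 0.12072 m and δ_{22} = 0.006075 m/kN.
Compatibility — the spring shortens by R_2/k under the reaction it provides: δ_0 − R_2·δ_{22} = R_2/k. With 1/k = 0.000167 m/kN, R_2 = δ_0 / (δ_{22} + 1/k) = 0.12072 / (0.006075 + 0.000167) = 19.34 kN.

R_2 = 19.34 kN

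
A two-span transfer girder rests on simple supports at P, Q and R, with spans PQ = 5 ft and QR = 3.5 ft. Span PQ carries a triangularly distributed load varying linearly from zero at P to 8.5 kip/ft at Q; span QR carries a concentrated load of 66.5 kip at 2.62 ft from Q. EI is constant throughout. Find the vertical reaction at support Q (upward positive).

Insert a hinge at Q; M_Q is the redundant, and each span becomes simply supported.
End slopes at the hinge Q, treating each span as simply supported:
  span PQ: triangular load, peak 8.5: w₀L³/(45EI) = 23.61/EI
  span QR: point load 66.5 at a = 2.62: Pab(L + b)/(6LEI) = 31.98/EI
  relative rotation θ_0 = (23.61 + 31.98)/EI = 55.59/EI
A unit hogging moment at Q produces rotation L₁/(3EI) + L₂/(3EI) = 2.833/EI.
Slope continuity at Q: θ_0 = M_Q·2.833/EI, so M_Q = 55.59/2.833 = 19.62 kip·ft (hogging).
Span PQ, ΣM about P with M_Q applied at Q: R_Q^{PQ}·5 = 70.83 + 19.62, so R_Q^{PQ} = 18.09 kip and R_P = 21.25 − 18.09 = 3.159 kip.
Span QR, ΣM about R: R_Q^{QR}·3.5 = 58.52 + 19.62, so R_Q^{QR} = 22.33 kip and R_R = 66.5 − 22.33 = 44.17 kip.
R_Q = 18.09 + 22.33 = 40.42 kip.

R_Q = 40.42 kip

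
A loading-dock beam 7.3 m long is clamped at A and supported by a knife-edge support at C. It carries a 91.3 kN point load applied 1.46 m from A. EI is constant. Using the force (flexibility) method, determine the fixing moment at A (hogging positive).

M_A = 95.97 kN·m

Choose R_C as the redundant. The primary structure is the cantilever fixed at A.
Deflection at C on the released cantilever, summing each load's contribution:
  point load 91.3 at a = 1.46: Pa²(3L − a)/(6EI) = 663/EI
Flexibility coefficient — unit upward force at C: δ_{CC} = L³/(3EI) = 129.7/EI.
The prop prevents deflection at C: R_C = δ_0/δ_{CC} = 663/129.7 = 5.113 kN.
Moment equilibrium about A: M_A = Σ(load moments about A) − R_C·L = 133.3 − 5.113×7.3 = 95.97 kN·m.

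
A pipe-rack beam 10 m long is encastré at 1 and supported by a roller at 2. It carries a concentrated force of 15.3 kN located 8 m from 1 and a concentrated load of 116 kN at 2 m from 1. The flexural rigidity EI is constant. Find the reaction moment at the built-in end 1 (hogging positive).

Release the roller at 2. Primary structure: cantilever fixed at 1.
Downward deflection at the released point 2 due to the loads:
  point load 15.3 at a = 8: Pa²(3L − a)/(6EI) = 3590/EI
  point load 116 at a = 2: Pa²(3L − a)/(6EI) = 2165/EI
  δ_0 = 5756/EI
Tip deflection under a unit load at 2: L³/(3EI) = 333.3/EI.
The prop prevents deflection at 2: R_2 = δ_0/δ_{22} = 5756/333.3 = 17.27 kN.
Moment equilibrium about 1: M_1 = Σ(load moments about 1) − R_2·L = 354.4 − 17.27×10 = 181.7 kN·m.

M_1 = 181.7 kN·m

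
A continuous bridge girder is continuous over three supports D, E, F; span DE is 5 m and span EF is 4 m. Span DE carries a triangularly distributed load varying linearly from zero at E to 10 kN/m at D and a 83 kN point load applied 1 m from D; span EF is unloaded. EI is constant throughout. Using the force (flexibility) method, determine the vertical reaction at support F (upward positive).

Take M_E as the redundant. Released structure: two simple spans DE and EF with a hinge at E.
End slopes at the hinge E, treating each span as simply supported:
  span DE: triangular load, peak 10: 7w₀L³/(360EI) = 24.31/EI
  span DE: point load 83 at a = 1: Pab(L + a)/(6LEI) = 66.4/EI
  relative rotation θ_0 = (90.71 + 0)/EI = 90.71/EI
A unit hogging moment at E produces rotation L₁/(3EI) + L₂/(3EI) = 3/EI.
Compatibility: M_E·(L₁+L₂)/(3EI) = θ_0, giving M_E = 30.24 kN·m (hogging).
Span EF, ΣM about F: R_E^{EF}·4 = 0 + 30.24, so R_E^{EF} = 7.559 kN and R_F = 0 − 7.559 = -7.559 kN.

R_F = -7.559 kN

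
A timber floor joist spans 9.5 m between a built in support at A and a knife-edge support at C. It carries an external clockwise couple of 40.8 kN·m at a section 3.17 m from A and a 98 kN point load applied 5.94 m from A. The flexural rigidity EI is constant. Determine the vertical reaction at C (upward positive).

Choose R_C as the redundant. The primary structure is the cantilever fixed at A.
Deflection at C on the released cantilever, summing each load's contribution:
  clockwise couple 40.8 at a = 3.17: M₀a(2L − a)/(2EI) = 1024/EI
  point load 98 at a = 5.94: Pa²(3L − a)/(6EI) = 13001/EI
  δ_0 = 14025/EI
Tip deflection under a unit load at C: L³/(3EI) = 285.8/EI.
Compatibility at C: δ_0 − R_C·δ_{CC} = 0, so R_C = 14025/285.8 = 49.07 kN.

R_C = 49.07 kN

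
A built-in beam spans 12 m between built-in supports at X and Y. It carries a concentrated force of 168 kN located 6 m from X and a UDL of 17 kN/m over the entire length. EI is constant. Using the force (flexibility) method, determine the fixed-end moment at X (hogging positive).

Release both end moments; the primary structure is a simply-supported span XY with redundants M_X and M_Y.
End rotations of the released simple span under the applied load (×1/EI):
  at X: point load 168 at a = 6: Pab(L + b)/(6LEI) = 1512/EI
  at Y: point load 168 at a = 6: Pab(L + a)/(6LEI) = 1512/EI
  at X: UDL 17: wL³/(24EI) = 1224/EI
  at Y: UDL 17: wL³/(24EI) = 1224/EI
  θ_X0 = 2736/EI,  θ_Y0 = 2736/EI
Flexibility coefficients: a unit moment at one end gives L/(3EI) there and L/(6EI) at the far end, so f₁₁ = f₂₂ = 4/EI and f₁₂ = f₂₁ = 2/EI.
Compatibility — zero rotation at each built-in end:
  4 M_X + 2 M_Y = 2736
  2 M_X + 4 M_Y = 2736
Solving the pair gives M_X = 456 kN·m and M_Y = 456 kN·m (hogging).

M_X = 456 kN·m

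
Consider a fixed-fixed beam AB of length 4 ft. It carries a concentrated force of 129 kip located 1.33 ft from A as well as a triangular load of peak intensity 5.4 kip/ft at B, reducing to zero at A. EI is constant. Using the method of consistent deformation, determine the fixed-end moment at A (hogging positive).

M_A = 79.32 kip·ft

Release both end moments; the primary structure is a simply-supported span AB with redundants M_A and M_B.
Simple-span end rotations at A and B under the given loads:
  at A: point load 129 at a = 1.33: Pab(L + b)/(6LEI) = 127.3/EI
  at B: point load 129 at a = 1.33: Pab(L + a)/(6LEI) = 101.7/EI
  at A: triangular load, peak 5.4: 7w₀L³/(360EI) = 6.72/EI
  at B: triangular load, peak 5.4: w₀L³/(45EI) = 7.68/EI
  θ_A0 = 134/EI,  θ_B0 = 109.4/EI
Flexibility coefficients: a unit moment at one end gives L/(3EI) there and L/(6EI) at the far end, so f₁₁ = f₂₂ = 1.333/EI and f₁₂ = f₂₁ = 0.6667/EI.
Compatibility — zero rotation at each built-in end:
  1.333 M_A + 0.6667 M_B = 134
  0.6667 M_A + 1.333 M_B = 109.4
Solving the pair gives M_A = 79.32 kip·ft and M_B = 42.4 kip·ft (hogging).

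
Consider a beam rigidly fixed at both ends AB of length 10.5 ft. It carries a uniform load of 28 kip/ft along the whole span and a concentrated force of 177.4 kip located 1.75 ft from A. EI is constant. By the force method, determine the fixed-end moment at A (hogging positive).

M_A = 472.8 kip·ft

Release both end moments; the primary structure is a simply-supported span AB with redundants M_A and M_B.
On the primary (simply-supported) span, the end slopes from the loading are:
  at A: UDL 28: wL³/(24EI) = 1351/EI
  at B: UDL 28: wL³/(24EI) = 1351/EI
  at A: point load 177.4 at a = 1.75: Pab(L + b)/(6LEI) = 830/EI
  at B: point load 177.4 at a = 1.75: Pab(L + a)/(6LEI) = 528.2/EI
  θ_A0 = 2181/EI,  θ_B0 = 1879/EI
Flexibility coefficients: a unit moment at one end gives L/(3EI) there and L/(6EI) at the far end, so f₁₁ = f₂₂ = 3.5/EI and f₁₂ = f₂₁ = 1.75/EI.
Compatibility — zero rotation at each built-in end:
  3.5 M_A + 1.75 M_B = 2181
  1.75 M_A + 3.5 M_B = 1879
Solving the pair gives M_A = 472.8 kip·ft and M_B = 300.4 kip·ft (hogging).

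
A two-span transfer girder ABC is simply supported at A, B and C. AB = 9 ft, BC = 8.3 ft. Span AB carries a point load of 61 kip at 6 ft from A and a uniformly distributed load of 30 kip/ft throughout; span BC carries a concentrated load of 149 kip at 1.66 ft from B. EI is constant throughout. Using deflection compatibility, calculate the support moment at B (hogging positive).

Take M_B as the redundant. Released structure: two simple spans AB and BC with a hinge at B.
Discontinuity in slope at B on the released structure — sum the simple-span end rotations:
  span AB: point load 61 at a = 6: Pab(L + a)/(6LEI) = 305/EI
  span AB: UDL 30: wL³/(24EI) = 911.2/EI
  span BC: point load 149 at a = 1.66: Pab(L + b)/(6LEI) = 492.7/EI
  relative rotation θ_0 = (1216 + 492.7)/EI = 1709/EI
A unit hogging moment at B produces rotation L₁/(3EI) + L₂/(3EI) = 5.767/EI.
Compatibility: M_B·(L₁+L₂)/(3EI) = θ_0, giving M_B = 296.3 kip·ft (hogging).

M_B = 296.3 kip·ft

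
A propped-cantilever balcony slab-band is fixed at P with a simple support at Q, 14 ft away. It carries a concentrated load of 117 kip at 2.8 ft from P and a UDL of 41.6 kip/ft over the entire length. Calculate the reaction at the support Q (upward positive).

Release the roller at Q. Primary structure: cantilever fixed at P.
Primary-structure tip deflection at Q by superposition:
  point load 117 at a = 2.8: Pa²(3L − a)/(6EI) = 5993/EI
  UDL 41.6: wL⁴/(8EI) = 199763/EI
  δ_0 = 205756/EI
Flexibility coefficient — unit upward force at Q: δ_{QQ} = L³/(3EI) = 914.7/EI.
The prop prevents deflection at Q: R_Q = δ_0/δ_{QQ} = 205756/914.7 = 225 kip.

R_Q = 225 kip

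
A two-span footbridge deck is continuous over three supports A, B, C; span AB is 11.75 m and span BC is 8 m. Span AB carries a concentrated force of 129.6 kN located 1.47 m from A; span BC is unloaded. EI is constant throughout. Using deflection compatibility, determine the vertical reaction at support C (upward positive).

R_C = -6.973 kN

Take M_B as the redundant. Released structure: two simple spans AB and BC with a hinge at B.
End slopes at the hinge B, treating each span as simply supported:
  span AB: point load 129.6 at a = 1.47: Pab(L + a)/(6LEI) = 367.2/EI
  relative rotation θ_0 = (367.2 + 0)/EI = 367.2/EI
A unit hogging moment at B produces rotation L₁/(3EI) + L₂/(3EI) = 6.583/EI.
Slope continuity at B: θ_0 = M_B·6.583/EI, so M_B = 367.2/6.583 = 55.78 kN·m (hogging).
Span BC, ΣM about C: R_B^{BC}·8 = 0 + 55.78, so R_B^{BC} = 6.973 kN and R_C = 0 − 6.973 = -6.973 kN.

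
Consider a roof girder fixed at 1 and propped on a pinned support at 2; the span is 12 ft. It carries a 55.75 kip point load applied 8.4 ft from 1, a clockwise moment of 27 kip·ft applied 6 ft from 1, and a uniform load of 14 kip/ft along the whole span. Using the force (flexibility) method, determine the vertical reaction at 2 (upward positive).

Release the roller at 2. Primary structure: cantilever fixed at 1.
Downward deflection at the released point 2 due to the loads:
  point load 55.75 at a = 8.4: Pa²(3L − a)/(6EI) = 18095/EI
  clockwise couple 27 at a = 6: M₀a(2L − a)/(2EI) = 1458/EI
  UDL 14: wL⁴/(8EI) = 36288/EI
  δ_0 = 55841/EI
Tip deflection under a unit load at 2: L³/(3EI) = 576/EI.
Compatibility at 2: δ_0 − R_2·δ_{22} = 0, so R_2 = 55841/576 = 96.95 kip.

R_2 = 96.95 kip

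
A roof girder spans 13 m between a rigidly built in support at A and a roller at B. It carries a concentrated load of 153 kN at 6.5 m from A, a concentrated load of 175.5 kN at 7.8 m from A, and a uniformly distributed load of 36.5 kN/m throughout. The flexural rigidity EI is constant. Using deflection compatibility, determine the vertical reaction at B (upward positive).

Remove the prop at B; the released (primary) structure is a cantilever built in at A.
Free-end deflection of the primary structure under the applied loading (downward +):
  point load 153 at a = 6.5: Pa²(3L − a)/(6EI) = 35015/EI
  point load 175.5 at a = 7.8: Pa²(3L − a)/(6EI) = 55523/EI
  UDL 36.5: wL⁴/(8EI) = 130310/EI
  δ_0 = 220847/EI
Tip deflection under a unit load at B: L³/(3EI) = 732.3/EI.
The prop prevents deflection at B: R_B = δ_0/δ_{BB} = 220847/732.3 = 301.6 kN.

R_B = 301.6 kN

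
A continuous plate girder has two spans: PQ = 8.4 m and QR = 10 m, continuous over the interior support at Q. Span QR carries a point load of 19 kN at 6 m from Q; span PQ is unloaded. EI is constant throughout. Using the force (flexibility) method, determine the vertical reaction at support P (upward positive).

R_P = -2.065 kN

Take M_Q as the redundant. Released structure: two simple spans PQ and QR with a hinge at Q.
Rotations at Q on the released spans (each span's end-slope, ×1/EI):
  span QR: point load 19 at a = 6: Pab(L + b)/(6LEI) = 106.4/EI
  relative rotation θ_0 = (0 + 106.4)/EI = 106.4/EI
A unit hogging moment at Q produces rotation L₁/(3EI) + L₂/(3EI) = 6.133/EI.
Slope continuity at Q: θ_0 = M_Q·6.133/EI, so M_Q = 106.4/6.133 = 17.35 kN·m (hogging).
Span PQ, ΣM about P with M_Q applied at Q: R_Q^{PQ}·8.4 = 0 + 17.35, so R_Q^{PQ} = 2.065 kN and R_P = 0 − 2.065 = -2.065 kN.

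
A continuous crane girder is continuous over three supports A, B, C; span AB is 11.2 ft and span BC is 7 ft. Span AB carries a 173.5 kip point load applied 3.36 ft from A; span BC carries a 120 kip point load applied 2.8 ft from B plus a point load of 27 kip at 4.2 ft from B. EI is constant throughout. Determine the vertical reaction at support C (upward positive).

R_C = 30.28 kip

Release continuity at B by inserting a hinge; the redundant is the internal moment M_B. The primary structure is two simply-supported spans AB and BC.
Discontinuity in slope at B on the released structure — sum the simple-span end rotations:
  span AB: point load 173.5 at a = 3.36: Pab(L + a)/(6LEI) = 990.3/EI
  span BC: point load 120 at a = 2.8: Pab(L + b)/(6LEI) = 376.3/EI
  span BC: point load 27 at a = 4.2: Pab(L + b)/(6LEI) = 74.09/EI
  relative rotation θ_0 = (990.3 + 450.4)/EI = 1441/EI
A unit hogging moment at B produces rotation L₁/(3EI) + L₂/(3EI) = 6.067/EI.
Compatibility: M_B·(L₁+L₂)/(3EI) = θ_0, giving M_B = 237.5 kip·ft (hogging).
Span BC, ΣM about C: R_B^{BC}·7 = 579.6 + 237.5, so R_B^{BC} = 116.7 kip and R_C = 147 − 116.7 = 30.28 kip.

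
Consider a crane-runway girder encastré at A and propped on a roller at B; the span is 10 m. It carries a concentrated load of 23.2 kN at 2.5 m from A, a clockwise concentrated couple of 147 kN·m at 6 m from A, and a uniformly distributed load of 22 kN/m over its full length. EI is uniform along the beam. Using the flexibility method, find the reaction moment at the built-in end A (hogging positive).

M_A = 274.8 kN·m

Take the reaction at B as the redundant and release it; the primary structure is a cantilever fixed at A.
Free-end deflection of the primary structure under the applied loading (downward +):
  point load 23.2 at a = 2.5: Pa²(3L − a)/(6EI) = 664.6/EI
  clockwise couple 147 at a = 6: M₀a(2L − a)/(2EI) = 6174/EI
  UDL 22: wL⁴/(8EI) = 27500/EI
  δ_0 = 34339/EI
Flexibility coefficient — unit upward force at B: δ_{BB} = L³/(3EI) = 333.3/EI.
The prop prevents deflection at B: R_B = δ_0/δ_{BB} = 34339/333.3 = 103 kN.
Moment equilibrium about A: M_A = Σ(load moments about A) − R_B·L = 1305 − 103×10 = 274.8 kN·m.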